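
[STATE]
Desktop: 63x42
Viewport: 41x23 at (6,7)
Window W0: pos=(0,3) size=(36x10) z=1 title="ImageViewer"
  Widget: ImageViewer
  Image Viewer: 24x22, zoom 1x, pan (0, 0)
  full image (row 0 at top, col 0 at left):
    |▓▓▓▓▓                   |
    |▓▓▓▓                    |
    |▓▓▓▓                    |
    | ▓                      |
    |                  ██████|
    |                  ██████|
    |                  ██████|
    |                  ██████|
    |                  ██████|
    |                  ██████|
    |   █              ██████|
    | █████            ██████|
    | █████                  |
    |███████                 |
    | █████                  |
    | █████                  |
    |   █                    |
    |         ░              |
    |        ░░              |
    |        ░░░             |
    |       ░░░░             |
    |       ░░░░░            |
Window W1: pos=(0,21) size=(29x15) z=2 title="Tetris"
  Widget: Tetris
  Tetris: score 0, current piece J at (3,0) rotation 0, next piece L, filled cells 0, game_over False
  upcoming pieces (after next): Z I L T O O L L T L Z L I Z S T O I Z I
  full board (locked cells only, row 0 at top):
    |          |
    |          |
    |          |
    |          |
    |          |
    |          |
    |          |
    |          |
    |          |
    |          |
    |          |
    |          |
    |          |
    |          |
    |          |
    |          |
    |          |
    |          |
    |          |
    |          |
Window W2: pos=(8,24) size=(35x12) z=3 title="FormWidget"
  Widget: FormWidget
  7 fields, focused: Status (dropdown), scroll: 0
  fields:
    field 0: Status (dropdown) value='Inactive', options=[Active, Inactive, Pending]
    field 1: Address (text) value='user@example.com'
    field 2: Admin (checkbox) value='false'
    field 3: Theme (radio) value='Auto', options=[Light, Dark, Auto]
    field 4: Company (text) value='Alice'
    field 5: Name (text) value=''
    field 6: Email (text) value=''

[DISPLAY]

                             ┃           
                             ┃           
                             ┃           
             ██████          ┃           
             ██████          ┃           
━━━━━━━━━━━━━━━━━━━━━━━━━━━━━┛           
                                         
                                         
                                         
                                         
                                         
                                         
                                         
                                         
━━━━━━━━━━━━━━━━━━━━━━┓                  
is                    ┃                  
──────────────────────┨                  
  ┏━━━━━━━━━━━━━━━━━━━━━━━━━━━━━━━━━┓    
  ┃ FormWidget                      ┃    
  ┠─────────────────────────────────┨    
  ┃> Status:     [Inactive        ▼]┃    
  ┃  Address:    [user@example.com ]┃    
  ┃  Admin:      [ ]                ┃    


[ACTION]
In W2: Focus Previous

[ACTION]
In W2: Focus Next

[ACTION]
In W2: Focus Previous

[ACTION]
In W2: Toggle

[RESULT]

                             ┃           
                             ┃           
                             ┃           
             ██████          ┃           
             ██████          ┃           
━━━━━━━━━━━━━━━━━━━━━━━━━━━━━┛           
                                         
                                         
                                         
                                         
                                         
                                         
                                         
                                         
━━━━━━━━━━━━━━━━━━━━━━┓                  
is                    ┃                  
──────────────────────┨                  
  ┏━━━━━━━━━━━━━━━━━━━━━━━━━━━━━━━━━┓    
  ┃ FormWidget                      ┃    
  ┠─────────────────────────────────┨    
  ┃  Status:     [Inactive        ▼]┃    
  ┃  Address:    [user@example.com ]┃    
  ┃  Admin:      [ ]                ┃    


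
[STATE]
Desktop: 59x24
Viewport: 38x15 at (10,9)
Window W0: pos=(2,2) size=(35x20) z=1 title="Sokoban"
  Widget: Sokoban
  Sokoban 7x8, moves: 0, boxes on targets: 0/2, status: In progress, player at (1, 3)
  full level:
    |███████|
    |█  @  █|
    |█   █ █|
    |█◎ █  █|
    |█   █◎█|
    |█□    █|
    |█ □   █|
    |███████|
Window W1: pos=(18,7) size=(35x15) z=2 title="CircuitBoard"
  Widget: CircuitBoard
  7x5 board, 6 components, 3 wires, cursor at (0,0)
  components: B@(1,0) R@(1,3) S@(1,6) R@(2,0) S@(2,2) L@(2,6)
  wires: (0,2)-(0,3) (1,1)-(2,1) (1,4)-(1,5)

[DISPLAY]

        ┠─────────────────────────────
        ┃   0 1 2 3 4 5 6             
        ┃0  [.]      · ─ ·            
        ┃                             
0  0/2  ┃1   B   ·       R   · ─ ·   S
        ┃        │                    
        ┃2   R   ·   S               L
        ┃                             
        ┃3                            
        ┃                             
        ┃4                            
        ┃Cursor: (0,0)                
━━━━━━━━┗━━━━━━━━━━━━━━━━━━━━━━━━━━━━━
                                      
                                      


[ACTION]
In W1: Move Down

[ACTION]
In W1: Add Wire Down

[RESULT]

        ┠─────────────────────────────
        ┃   0 1 2 3 4 5 6             
        ┃0           · ─ ·            
        ┃                             
0  0/2  ┃1  [B]  ·       R   · ─ ·   S
        ┃    │   │                    
        ┃2   R   ·   S               L
        ┃                             
        ┃3                            
        ┃                             
        ┃4                            
        ┃Cursor: (1,0)                
━━━━━━━━┗━━━━━━━━━━━━━━━━━━━━━━━━━━━━━
                                      
                                      


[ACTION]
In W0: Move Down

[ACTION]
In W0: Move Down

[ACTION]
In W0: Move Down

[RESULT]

        ┠─────────────────────────────
        ┃   0 1 2 3 4 5 6             
        ┃0           · ─ ·            
        ┃                             
1  0/2  ┃1  [B]  ·       R   · ─ ·   S
        ┃    │   │                    
        ┃2   R   ·   S               L
        ┃                             
        ┃3                            
        ┃                             
        ┃4                            
        ┃Cursor: (1,0)                
━━━━━━━━┗━━━━━━━━━━━━━━━━━━━━━━━━━━━━━
                                      
                                      


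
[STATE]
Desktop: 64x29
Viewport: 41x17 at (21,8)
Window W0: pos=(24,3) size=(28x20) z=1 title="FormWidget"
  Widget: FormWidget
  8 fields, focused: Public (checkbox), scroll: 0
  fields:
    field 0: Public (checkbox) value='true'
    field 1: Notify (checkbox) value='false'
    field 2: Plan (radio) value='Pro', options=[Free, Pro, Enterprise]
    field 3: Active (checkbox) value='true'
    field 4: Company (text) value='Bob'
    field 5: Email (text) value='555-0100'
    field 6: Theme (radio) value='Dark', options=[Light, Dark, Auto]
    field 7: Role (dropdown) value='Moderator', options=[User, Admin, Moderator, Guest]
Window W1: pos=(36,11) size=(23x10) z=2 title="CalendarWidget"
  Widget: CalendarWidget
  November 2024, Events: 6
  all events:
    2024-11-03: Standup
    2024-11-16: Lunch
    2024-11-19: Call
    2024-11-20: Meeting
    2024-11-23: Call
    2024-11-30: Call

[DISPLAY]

   ┃  Plan:       ( ) Free  (●┃          
   ┃  Active:     [x]         ┃          
   ┃  Company:    [Bob       ]┃          
   ┃  Email:   ┏━━━━━━━━━━━━━━━━━━━━━┓   
   ┃  Theme:   ┃ CalendarWidget      ┃   
   ┃  Role:    ┠─────────────────────┨   
   ┃           ┃    November 2024    ┃   
   ┃           ┃Mo Tu We Th Fr Sa Su ┃   
   ┃           ┃             1  2  3*┃   
   ┃           ┃ 4  5  6  7  8  9 10 ┃   
   ┃           ┃11 12 13 14 15 16* 17┃   
   ┃           ┃18 19* 20* 21 22 23* ┃   
   ┃           ┗━━━━━━━━━━━━━━━━━━━━━┛   
   ┃                          ┃          
   ┗━━━━━━━━━━━━━━━━━━━━━━━━━━┛          
                                         
                                         


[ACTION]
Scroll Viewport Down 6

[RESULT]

   ┃  Theme:   ┃ CalendarWidget      ┃   
   ┃  Role:    ┠─────────────────────┨   
   ┃           ┃    November 2024    ┃   
   ┃           ┃Mo Tu We Th Fr Sa Su ┃   
   ┃           ┃             1  2  3*┃   
   ┃           ┃ 4  5  6  7  8  9 10 ┃   
   ┃           ┃11 12 13 14 15 16* 17┃   
   ┃           ┃18 19* 20* 21 22 23* ┃   
   ┃           ┗━━━━━━━━━━━━━━━━━━━━━┛   
   ┃                          ┃          
   ┗━━━━━━━━━━━━━━━━━━━━━━━━━━┛          
                                         
                                         
                                         
                                         
                                         
                                         


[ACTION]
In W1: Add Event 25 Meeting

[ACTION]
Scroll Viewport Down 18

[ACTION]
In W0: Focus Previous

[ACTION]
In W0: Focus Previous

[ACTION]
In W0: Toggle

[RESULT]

   ┃> Theme:   ┃ CalendarWidget      ┃   
   ┃  Role:    ┠─────────────────────┨   
   ┃           ┃    November 2024    ┃   
   ┃           ┃Mo Tu We Th Fr Sa Su ┃   
   ┃           ┃             1  2  3*┃   
   ┃           ┃ 4  5  6  7  8  9 10 ┃   
   ┃           ┃11 12 13 14 15 16* 17┃   
   ┃           ┃18 19* 20* 21 22 23* ┃   
   ┃           ┗━━━━━━━━━━━━━━━━━━━━━┛   
   ┃                          ┃          
   ┗━━━━━━━━━━━━━━━━━━━━━━━━━━┛          
                                         
                                         
                                         
                                         
                                         
                                         


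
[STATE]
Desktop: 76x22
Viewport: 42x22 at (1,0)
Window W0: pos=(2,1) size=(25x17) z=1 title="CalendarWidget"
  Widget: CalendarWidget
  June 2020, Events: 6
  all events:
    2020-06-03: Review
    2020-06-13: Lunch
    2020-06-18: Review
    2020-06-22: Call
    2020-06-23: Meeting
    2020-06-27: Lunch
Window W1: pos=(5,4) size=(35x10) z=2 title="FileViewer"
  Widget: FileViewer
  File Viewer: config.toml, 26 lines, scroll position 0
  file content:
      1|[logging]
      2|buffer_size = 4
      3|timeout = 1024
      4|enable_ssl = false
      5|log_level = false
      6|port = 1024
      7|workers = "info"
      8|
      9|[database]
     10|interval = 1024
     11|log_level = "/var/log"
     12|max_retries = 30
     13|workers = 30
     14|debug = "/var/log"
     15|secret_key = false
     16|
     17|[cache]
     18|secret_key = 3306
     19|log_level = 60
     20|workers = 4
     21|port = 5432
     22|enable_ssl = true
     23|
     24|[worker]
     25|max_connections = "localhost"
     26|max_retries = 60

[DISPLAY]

                                          
 ┏━━━━━━━━━━━━━━━━━━━━━━━┓                
 ┃ CalendarWidget        ┃                
 ┠───────────────────────┨                
 ┃  ┏━━━━━━━━━━━━━━━━━━━━━━━━━━━━━━━━━┓   
 ┃Mo┃ FileViewer                      ┃   
 ┃ 1┠─────────────────────────────────┨   
 ┃ 8┃[logging]                       ▲┃   
 ┃15┃buffer_size = 4                 █┃   
 ┃22┃timeout = 1024                  ░┃   
 ┃29┃enable_ssl = false              ░┃   
 ┃  ┃log_level = false               ░┃   
 ┃  ┃port = 1024                     ▼┃   
 ┃  ┗━━━━━━━━━━━━━━━━━━━━━━━━━━━━━━━━━┛   
 ┃                       ┃                
 ┃                       ┃                
 ┃                       ┃                
 ┗━━━━━━━━━━━━━━━━━━━━━━━┛                
                                          
                                          
                                          
                                          


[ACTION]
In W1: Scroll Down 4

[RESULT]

                                          
 ┏━━━━━━━━━━━━━━━━━━━━━━━┓                
 ┃ CalendarWidget        ┃                
 ┠───────────────────────┨                
 ┃  ┏━━━━━━━━━━━━━━━━━━━━━━━━━━━━━━━━━┓   
 ┃Mo┃ FileViewer                      ┃   
 ┃ 1┠─────────────────────────────────┨   
 ┃ 8┃log_level = false               ▲┃   
 ┃15┃port = 1024                     █┃   
 ┃22┃workers = "info"                ░┃   
 ┃29┃                                ░┃   
 ┃  ┃[database]                      ░┃   
 ┃  ┃interval = 1024                 ▼┃   
 ┃  ┗━━━━━━━━━━━━━━━━━━━━━━━━━━━━━━━━━┛   
 ┃                       ┃                
 ┃                       ┃                
 ┃                       ┃                
 ┗━━━━━━━━━━━━━━━━━━━━━━━┛                
                                          
                                          
                                          
                                          


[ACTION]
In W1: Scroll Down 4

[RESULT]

                                          
 ┏━━━━━━━━━━━━━━━━━━━━━━━┓                
 ┃ CalendarWidget        ┃                
 ┠───────────────────────┨                
 ┃  ┏━━━━━━━━━━━━━━━━━━━━━━━━━━━━━━━━━┓   
 ┃Mo┃ FileViewer                      ┃   
 ┃ 1┠─────────────────────────────────┨   
 ┃ 8┃[database]                      ▲┃   
 ┃15┃interval = 1024                 ░┃   
 ┃22┃log_level = "/var/log"          █┃   
 ┃29┃max_retries = 30                ░┃   
 ┃  ┃workers = 30                    ░┃   
 ┃  ┃debug = "/var/log"              ▼┃   
 ┃  ┗━━━━━━━━━━━━━━━━━━━━━━━━━━━━━━━━━┛   
 ┃                       ┃                
 ┃                       ┃                
 ┃                       ┃                
 ┗━━━━━━━━━━━━━━━━━━━━━━━┛                
                                          
                                          
                                          
                                          


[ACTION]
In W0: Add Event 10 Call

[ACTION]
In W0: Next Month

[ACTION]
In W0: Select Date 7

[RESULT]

                                          
 ┏━━━━━━━━━━━━━━━━━━━━━━━┓                
 ┃ CalendarWidget        ┃                
 ┠───────────────────────┨                
 ┃  ┏━━━━━━━━━━━━━━━━━━━━━━━━━━━━━━━━━┓   
 ┃Mo┃ FileViewer                      ┃   
 ┃  ┠─────────────────────────────────┨   
 ┃ 6┃[database]                      ▲┃   
 ┃13┃interval = 1024                 ░┃   
 ┃20┃log_level = "/var/log"          █┃   
 ┃27┃max_retries = 30                ░┃   
 ┃  ┃workers = 30                    ░┃   
 ┃  ┃debug = "/var/log"              ▼┃   
 ┃  ┗━━━━━━━━━━━━━━━━━━━━━━━━━━━━━━━━━┛   
 ┃                       ┃                
 ┃                       ┃                
 ┃                       ┃                
 ┗━━━━━━━━━━━━━━━━━━━━━━━┛                
                                          
                                          
                                          
                                          


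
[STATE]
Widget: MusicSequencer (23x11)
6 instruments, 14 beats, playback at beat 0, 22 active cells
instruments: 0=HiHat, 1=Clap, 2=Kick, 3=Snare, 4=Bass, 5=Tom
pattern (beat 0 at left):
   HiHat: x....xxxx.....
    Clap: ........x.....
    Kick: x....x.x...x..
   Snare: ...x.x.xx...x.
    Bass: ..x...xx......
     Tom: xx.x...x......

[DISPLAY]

      ▼1234567890123   
 HiHat█····████·····   
  Clap········█·····   
  Kick█····█·█···█··   
 Snare···█·█·██···█·   
  Bass··█···██······   
   Tom██·█···█······   
                       
                       
                       
                       


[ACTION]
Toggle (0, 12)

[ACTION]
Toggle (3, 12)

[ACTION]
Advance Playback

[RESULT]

      0▼234567890123   
 HiHat█····████···█·   
  Clap········█·····   
  Kick█····█·█···█··   
 Snare···█·█·██·····   
  Bass··█···██······   
   Tom██·█···█······   
                       
                       
                       
                       


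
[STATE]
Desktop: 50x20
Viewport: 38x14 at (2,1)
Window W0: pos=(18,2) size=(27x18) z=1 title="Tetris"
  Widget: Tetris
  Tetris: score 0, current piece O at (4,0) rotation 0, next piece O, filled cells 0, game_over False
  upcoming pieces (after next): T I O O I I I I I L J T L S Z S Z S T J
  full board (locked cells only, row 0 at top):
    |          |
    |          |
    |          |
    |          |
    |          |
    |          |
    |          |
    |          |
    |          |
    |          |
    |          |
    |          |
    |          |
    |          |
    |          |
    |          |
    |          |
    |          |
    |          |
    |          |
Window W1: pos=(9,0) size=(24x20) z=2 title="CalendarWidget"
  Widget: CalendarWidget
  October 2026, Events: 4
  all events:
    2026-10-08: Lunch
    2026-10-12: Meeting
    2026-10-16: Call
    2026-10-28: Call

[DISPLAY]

       ┃ CalendarWidget       ┃       
       ┠──────────────────────┨━━━━━━━
       ┃     October 2026     ┃       
       ┃Mo Tu We Th Fr Sa Su  ┃───────
       ┃          1  2  3  4  ┃t:     
       ┃ 5  6  7  8*  9 10 11 ┃       
       ┃12* 13 14 15 16* 17 18┃       
       ┃19 20 21 22 23 24 25  ┃       
       ┃26 27 28* 29 30 31    ┃       
       ┃                      ┃       
       ┃                      ┃re:    
       ┃                      ┃       
       ┃                      ┃       
       ┃                      ┃       


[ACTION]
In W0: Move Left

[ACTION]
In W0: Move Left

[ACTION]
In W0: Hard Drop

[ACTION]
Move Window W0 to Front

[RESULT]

       ┃ CalendarWidget       ┃       
       ┠────────┏━━━━━━━━━━━━━━━━━━━━━
       ┃     Oct┃ Tetris              
       ┃Mo Tu We┠─────────────────────
       ┃        ┃          │Next:     
       ┃ 5  6  7┃          │ ▒        
       ┃12* 13 1┃          │▒▒▒       
       ┃19 20 21┃          │          
       ┃26 27 28┃          │          
       ┃        ┃          │          
       ┃        ┃          │Score:    
       ┃        ┃          │0         
       ┃        ┃          │          
       ┃        ┃          │          


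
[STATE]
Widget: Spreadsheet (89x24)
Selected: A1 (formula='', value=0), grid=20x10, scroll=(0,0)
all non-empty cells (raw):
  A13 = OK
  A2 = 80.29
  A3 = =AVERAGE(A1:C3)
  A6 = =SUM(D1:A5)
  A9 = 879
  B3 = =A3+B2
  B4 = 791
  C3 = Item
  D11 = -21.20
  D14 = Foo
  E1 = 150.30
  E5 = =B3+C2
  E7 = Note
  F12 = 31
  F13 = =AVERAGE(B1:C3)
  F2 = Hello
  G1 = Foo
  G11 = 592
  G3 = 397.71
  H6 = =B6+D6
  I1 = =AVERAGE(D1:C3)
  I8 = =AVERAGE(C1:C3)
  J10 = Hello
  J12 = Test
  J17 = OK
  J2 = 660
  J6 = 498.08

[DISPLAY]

A1:                                                                                      
       A       B       C       D       E       F       G       H       I       J         
-----------------------------------------------------------------------------------------
  1      [0]       0       0       0  150.30       0Foo            0       0       0     
  2    80.29       0       0       0       0Hello          0       0       0     660     
  3 #CIRC!  #CIRC!  Item           0       0       0  397.71       0       0       0     
  4        0     791       0       0       0       0       0       0       0       0     
  5        0       0       0       0#CIRC!         0       0       0       0       0     
  6 #CIRC!         0       0       0       0       0       0       0       0  498.08     
  7        0       0       0       0Note           0       0       0       0       0     
  8        0       0       0       0       0       0       0       0       0       0     
  9      879       0       0       0       0       0       0       0       0       0     
 10        0       0       0       0       0       0       0       0       0Hello        
 11        0       0       0  -21.20       0       0     592       0       0       0     
 12        0       0       0       0       0      31       0       0       0Test         
 13 OK             0       0       0       0#CIRC!         0       0       0       0     
 14        0       0       0Foo            0       0       0       0       0       0     
 15        0       0       0       0       0       0       0       0       0       0     
 16        0       0       0       0       0       0       0       0       0       0     
 17        0       0       0       0       0       0       0       0       0OK           
 18        0       0       0       0       0       0       0       0       0       0     
 19        0       0       0       0       0       0       0       0       0       0     
 20        0       0       0       0       0       0       0       0       0       0     
                                                                                         


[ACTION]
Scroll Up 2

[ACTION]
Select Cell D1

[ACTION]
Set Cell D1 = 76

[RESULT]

D1: 76                                                                                   
       A       B       C       D       E       F       G       H       I       J         
-----------------------------------------------------------------------------------------
  1        0       0       0    [76]  150.30       0Foo            0   15.20       0     
  2    80.29       0       0       0       0Hello          0       0       0     660     
  3 #CIRC!  #CIRC!  Item           0       0       0  397.71       0       0       0     
  4        0     791       0       0       0       0       0       0       0       0     
  5        0       0       0       0#CIRC!         0       0       0       0       0     
  6 #CIRC!         0       0       0       0       0       0       0       0  498.08     
  7        0       0       0       0Note           0       0       0       0       0     
  8        0       0       0       0       0       0       0       0       0       0     
  9      879       0       0       0       0       0       0       0       0       0     
 10        0       0       0       0       0       0       0       0       0Hello        
 11        0       0       0  -21.20       0       0     592       0       0       0     
 12        0       0       0       0       0      31       0       0       0Test         
 13 OK             0       0       0       0#CIRC!         0       0       0       0     
 14        0       0       0Foo            0       0       0       0       0       0     
 15        0       0       0       0       0       0       0       0       0       0     
 16        0       0       0       0       0       0       0       0       0       0     
 17        0       0       0       0       0       0       0       0       0OK           
 18        0       0       0       0       0       0       0       0       0       0     
 19        0       0       0       0       0       0       0       0       0       0     
 20        0       0       0       0       0       0       0       0       0       0     
                                                                                         


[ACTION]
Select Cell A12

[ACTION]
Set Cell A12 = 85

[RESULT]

A12: 85                                                                                  
       A       B       C       D       E       F       G       H       I       J         
-----------------------------------------------------------------------------------------
  1        0       0       0      76  150.30       0Foo            0   15.20       0     
  2    80.29       0       0       0       0Hello          0       0       0     660     
  3 #CIRC!  #CIRC!  Item           0       0       0  397.71       0       0       0     
  4        0     791       0       0       0       0       0       0       0       0     
  5        0       0       0       0#CIRC!         0       0       0       0       0     
  6 #CIRC!         0       0       0       0       0       0       0       0  498.08     
  7        0       0       0       0Note           0       0       0       0       0     
  8        0       0       0       0       0       0       0       0       0       0     
  9      879       0       0       0       0       0       0       0       0       0     
 10        0       0       0       0       0       0       0       0       0Hello        
 11        0       0       0  -21.20       0       0     592       0       0       0     
 12     [85]       0       0       0       0      31       0       0       0Test         
 13 OK             0       0       0       0#CIRC!         0       0       0       0     
 14        0       0       0Foo            0       0       0       0       0       0     
 15        0       0       0       0       0       0       0       0       0       0     
 16        0       0       0       0       0       0       0       0       0       0     
 17        0       0       0       0       0       0       0       0       0OK           
 18        0       0       0       0       0       0       0       0       0       0     
 19        0       0       0       0       0       0       0       0       0       0     
 20        0       0       0       0       0       0       0       0       0       0     
                                                                                         


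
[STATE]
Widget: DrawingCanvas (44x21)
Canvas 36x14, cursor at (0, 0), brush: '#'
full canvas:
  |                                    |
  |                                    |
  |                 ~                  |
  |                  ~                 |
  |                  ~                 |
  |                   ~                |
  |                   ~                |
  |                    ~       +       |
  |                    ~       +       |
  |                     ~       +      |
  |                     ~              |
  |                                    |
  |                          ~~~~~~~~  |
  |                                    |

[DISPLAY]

+                                           
                                            
                 ~                          
                  ~                         
                  ~                         
                   ~                        
                   ~                        
                    ~       +               
                    ~       +               
                     ~       +              
                     ~                      
                                            
                          ~~~~~~~~          
                                            
                                            
                                            
                                            
                                            
                                            
                                            
                                            


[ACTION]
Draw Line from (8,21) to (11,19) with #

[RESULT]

+                                           
                                            
                 ~                          
                  ~                         
                  ~                         
                   ~                        
                   ~                        
                    ~       +               
                    ~#      +               
                    #~       +              
                    #~                      
                   #                        
                          ~~~~~~~~          
                                            
                                            
                                            
                                            
                                            
                                            
                                            
                                            


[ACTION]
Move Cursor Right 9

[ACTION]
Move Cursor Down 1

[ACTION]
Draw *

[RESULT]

                                            
         *                                  
                 ~                          
                  ~                         
                  ~                         
                   ~                        
                   ~                        
                    ~       +               
                    ~#      +               
                    #~       +              
                    #~                      
                   #                        
                          ~~~~~~~~          
                                            
                                            
                                            
                                            
                                            
                                            
                                            
                                            


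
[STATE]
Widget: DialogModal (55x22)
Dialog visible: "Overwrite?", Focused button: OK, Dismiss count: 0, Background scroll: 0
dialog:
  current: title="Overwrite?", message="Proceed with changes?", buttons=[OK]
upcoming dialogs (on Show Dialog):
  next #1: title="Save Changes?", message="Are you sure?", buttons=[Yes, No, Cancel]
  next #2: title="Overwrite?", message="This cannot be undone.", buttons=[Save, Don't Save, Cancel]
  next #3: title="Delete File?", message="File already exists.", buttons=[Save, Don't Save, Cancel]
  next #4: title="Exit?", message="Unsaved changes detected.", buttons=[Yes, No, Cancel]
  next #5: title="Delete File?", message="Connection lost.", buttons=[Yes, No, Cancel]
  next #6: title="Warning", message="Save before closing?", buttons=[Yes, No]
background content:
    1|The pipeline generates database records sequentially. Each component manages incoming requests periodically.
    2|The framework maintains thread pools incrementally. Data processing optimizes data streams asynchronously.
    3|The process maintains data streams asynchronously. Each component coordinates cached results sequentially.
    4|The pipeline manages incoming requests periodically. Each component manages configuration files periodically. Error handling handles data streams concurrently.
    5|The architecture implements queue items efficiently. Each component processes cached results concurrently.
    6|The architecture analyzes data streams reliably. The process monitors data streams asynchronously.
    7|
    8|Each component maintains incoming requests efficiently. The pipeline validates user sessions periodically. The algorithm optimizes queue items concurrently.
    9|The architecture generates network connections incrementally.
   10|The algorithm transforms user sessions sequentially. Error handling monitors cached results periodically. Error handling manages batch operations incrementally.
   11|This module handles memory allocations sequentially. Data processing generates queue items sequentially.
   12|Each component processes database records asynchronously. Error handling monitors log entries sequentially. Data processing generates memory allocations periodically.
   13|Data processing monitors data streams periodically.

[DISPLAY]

The pipeline generates database records sequentially. E
The framework maintains thread pools incrementally. Dat
The process maintains data streams asynchronously. Each
The pipeline manages incoming requests periodically. Ea
The architecture implements queue items efficiently. Ea
The architecture analyzes data streams reliably. The pr
                                                       
Each component maintains incoming requests efficiently.
The architectur┌───────────────────────┐ctions incremen
The algorithm t│       Overwrite?      │equentially. Er
This module han│ Proceed with changes? │equentially. Da
Each component │          [OK]         │s asynchronousl
Data processing└───────────────────────┘riodically.    
                                                       
                                                       
                                                       
                                                       
                                                       
                                                       
                                                       
                                                       
                                                       


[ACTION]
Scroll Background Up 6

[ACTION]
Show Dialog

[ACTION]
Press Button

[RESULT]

The pipeline generates database records sequentially. E
The framework maintains thread pools incrementally. Dat
The process maintains data streams asynchronously. Each
The pipeline manages incoming requests periodically. Ea
The architecture implements queue items efficiently. Ea
The architecture analyzes data streams reliably. The pr
                                                       
Each component maintains incoming requests efficiently.
The architecture generates network connections incremen
The algorithm transforms user sessions sequentially. Er
This module handles memory allocations sequentially. Da
Each component processes database records asynchronousl
Data processing monitors data streams periodically.    
                                                       
                                                       
                                                       
                                                       
                                                       
                                                       
                                                       
                                                       
                                                       


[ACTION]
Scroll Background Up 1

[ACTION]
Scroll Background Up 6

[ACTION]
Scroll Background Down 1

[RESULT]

The framework maintains thread pools incrementally. Dat
The process maintains data streams asynchronously. Each
The pipeline manages incoming requests periodically. Ea
The architecture implements queue items efficiently. Ea
The architecture analyzes data streams reliably. The pr
                                                       
Each component maintains incoming requests efficiently.
The architecture generates network connections incremen
The algorithm transforms user sessions sequentially. Er
This module handles memory allocations sequentially. Da
Each component processes database records asynchronousl
Data processing monitors data streams periodically.    
                                                       
                                                       
                                                       
                                                       
                                                       
                                                       
                                                       
                                                       
                                                       
                                                       


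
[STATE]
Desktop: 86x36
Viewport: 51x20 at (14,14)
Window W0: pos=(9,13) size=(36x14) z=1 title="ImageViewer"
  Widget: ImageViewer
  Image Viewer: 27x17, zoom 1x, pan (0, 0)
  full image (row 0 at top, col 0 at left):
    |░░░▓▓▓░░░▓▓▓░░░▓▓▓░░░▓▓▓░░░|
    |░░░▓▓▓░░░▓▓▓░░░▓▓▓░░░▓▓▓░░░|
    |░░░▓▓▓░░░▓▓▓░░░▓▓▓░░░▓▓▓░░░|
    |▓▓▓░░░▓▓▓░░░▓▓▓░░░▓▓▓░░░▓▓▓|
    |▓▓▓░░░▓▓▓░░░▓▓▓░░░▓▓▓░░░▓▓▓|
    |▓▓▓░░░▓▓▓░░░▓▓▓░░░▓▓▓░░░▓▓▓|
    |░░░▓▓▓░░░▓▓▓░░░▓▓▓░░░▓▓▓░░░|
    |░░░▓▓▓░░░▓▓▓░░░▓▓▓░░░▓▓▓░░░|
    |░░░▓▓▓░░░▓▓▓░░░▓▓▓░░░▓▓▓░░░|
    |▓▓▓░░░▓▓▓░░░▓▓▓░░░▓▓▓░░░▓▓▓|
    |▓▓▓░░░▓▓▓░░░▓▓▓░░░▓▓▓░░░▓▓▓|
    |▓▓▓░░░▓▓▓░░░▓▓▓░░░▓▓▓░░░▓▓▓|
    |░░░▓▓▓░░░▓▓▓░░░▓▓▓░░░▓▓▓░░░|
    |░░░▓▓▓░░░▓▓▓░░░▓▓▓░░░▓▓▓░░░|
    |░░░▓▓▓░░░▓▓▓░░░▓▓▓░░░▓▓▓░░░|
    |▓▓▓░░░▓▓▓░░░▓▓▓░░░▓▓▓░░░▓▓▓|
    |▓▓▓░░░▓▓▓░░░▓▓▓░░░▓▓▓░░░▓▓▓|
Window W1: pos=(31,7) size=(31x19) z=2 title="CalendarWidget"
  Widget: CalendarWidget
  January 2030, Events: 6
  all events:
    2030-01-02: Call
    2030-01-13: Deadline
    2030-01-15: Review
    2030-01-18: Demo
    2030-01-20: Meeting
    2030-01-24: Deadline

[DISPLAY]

geViewer         ┃14 15* 16 17 18* 19 20*      ┃   
─────────────────┃21 22 23 24* 25 26 27        ┃   
▓▓░░░▓▓▓░░░▓▓▓░░░┃28 29 30 31                  ┃   
▓▓░░░▓▓▓░░░▓▓▓░░░┃                             ┃   
▓▓░░░▓▓▓░░░▓▓▓░░░┃                             ┃   
░░▓▓▓░░░▓▓▓░░░▓▓▓┃                             ┃   
░░▓▓▓░░░▓▓▓░░░▓▓▓┃                             ┃   
░░▓▓▓░░░▓▓▓░░░▓▓▓┃                             ┃   
▓▓░░░▓▓▓░░░▓▓▓░░░┃                             ┃   
▓▓░░░▓▓▓░░░▓▓▓░░░┃                             ┃   
▓▓░░░▓▓▓░░░▓▓▓░░░┃                             ┃   
░░▓▓▓░░░▓▓▓░░░▓▓▓┗━━━━━━━━━━━━━━━━━━━━━━━━━━━━━┛   
━━━━━━━━━━━━━━━━━━━━━━━━━━━━━━┛                    
                                                   
                                                   
                                                   
                                                   
                                                   
                                                   
                                                   


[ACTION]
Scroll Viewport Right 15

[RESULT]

  ┃14 15* 16 17 18* 19 20*      ┃                  
──┃21 22 23 24* 25 26 27        ┃                  
░░┃28 29 30 31                  ┃                  
░░┃                             ┃                  
░░┃                             ┃                  
▓▓┃                             ┃                  
▓▓┃                             ┃                  
▓▓┃                             ┃                  
░░┃                             ┃                  
░░┃                             ┃                  
░░┃                             ┃                  
▓▓┗━━━━━━━━━━━━━━━━━━━━━━━━━━━━━┛                  
━━━━━━━━━━━━━━━┛                                   
                                                   
                                                   
                                                   
                                                   
                                                   
                                                   
                                                   


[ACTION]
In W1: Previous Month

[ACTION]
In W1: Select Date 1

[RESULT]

  ┃10 11 12 13 14 15 16         ┃                  
──┃17 18 19 20 21 22 23         ┃                  
░░┃24 25 26 27 28 29 30         ┃                  
░░┃31                           ┃                  
░░┃                             ┃                  
▓▓┃                             ┃                  
▓▓┃                             ┃                  
▓▓┃                             ┃                  
░░┃                             ┃                  
░░┃                             ┃                  
░░┃                             ┃                  
▓▓┗━━━━━━━━━━━━━━━━━━━━━━━━━━━━━┛                  
━━━━━━━━━━━━━━━┛                                   
                                                   
                                                   
                                                   
                                                   
                                                   
                                                   
                                                   


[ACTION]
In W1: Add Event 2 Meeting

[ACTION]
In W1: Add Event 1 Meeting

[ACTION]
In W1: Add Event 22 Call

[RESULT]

  ┃10 11 12 13 14 15 16         ┃                  
──┃17 18 19 20 21 22* 23        ┃                  
░░┃24 25 26 27 28 29 30         ┃                  
░░┃31                           ┃                  
░░┃                             ┃                  
▓▓┃                             ┃                  
▓▓┃                             ┃                  
▓▓┃                             ┃                  
░░┃                             ┃                  
░░┃                             ┃                  
░░┃                             ┃                  
▓▓┗━━━━━━━━━━━━━━━━━━━━━━━━━━━━━┛                  
━━━━━━━━━━━━━━━┛                                   
                                                   
                                                   
                                                   
                                                   
                                                   
                                                   
                                                   
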